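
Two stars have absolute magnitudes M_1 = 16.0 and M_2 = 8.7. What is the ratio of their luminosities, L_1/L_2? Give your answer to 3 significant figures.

L_1/L_2 ≈ 1.20×10^-3

ΔM = M_1 − M_2 = 7.3
L_1/L_2 = 10^(−0.4 ΔM) = 10^-2.920 = 1.202×10^-3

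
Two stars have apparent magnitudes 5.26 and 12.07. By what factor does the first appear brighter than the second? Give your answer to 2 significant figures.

530

Δm = 5.26 − (12.07) = -6.81
Flux ratio = 10^(−0.4 Δm) = 10^(−0.4 × -6.81) = 10^2.724 = 529.7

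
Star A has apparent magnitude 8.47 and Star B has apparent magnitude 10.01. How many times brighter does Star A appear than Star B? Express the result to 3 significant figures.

4.13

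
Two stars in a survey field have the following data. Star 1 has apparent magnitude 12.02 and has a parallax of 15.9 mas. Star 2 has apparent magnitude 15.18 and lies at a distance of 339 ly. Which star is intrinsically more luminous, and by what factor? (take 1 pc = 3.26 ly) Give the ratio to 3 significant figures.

Star 1: p = 15.9 mas = 0.0159″ → d = 1/p = 62.89 pc
Star 1: M = m − 5 log₁₀ d + 5 = 12.02 − 5·1.7986 + 5 = 8.027
Star 2: d = 339 ly / 3.26 = 104.0 pc
Star 2: M = m − 5 log₁₀ d + 5 = 15.18 − 5·2.0170 + 5 = 10.095
ΔM = M_1 − M_2 = 8.027 − (10.095) = -2.068; smaller M is more luminous → Star 1.
L ratio = 10^(0.4 |ΔM|) = 10^0.827 = 6.718

Star 1 is more luminous, by a factor of 6.72.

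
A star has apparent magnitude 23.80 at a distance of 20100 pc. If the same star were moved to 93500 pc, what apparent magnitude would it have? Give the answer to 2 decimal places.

m ≈ 27.14

Flux ∝ 1/d², so Δm = 5 log₁₀(d₂/d₁) = 5 log₁₀(93500/20100) = 3.338
m₂ = m₁ + Δm = 23.80 + (3.338) = 27.138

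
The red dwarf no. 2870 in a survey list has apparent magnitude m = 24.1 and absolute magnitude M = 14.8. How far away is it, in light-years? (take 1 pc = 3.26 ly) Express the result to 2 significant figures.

Distance modulus: m − M = 24.1 − (14.8) = 9.300
m − M = 5 log₁₀ d − 5
log₁₀ d = (m − M)/5 + 1 = 2.8600
d = 10^2.8600 = 724.4 pc
= 2362 ly

d ≈ 2400 ly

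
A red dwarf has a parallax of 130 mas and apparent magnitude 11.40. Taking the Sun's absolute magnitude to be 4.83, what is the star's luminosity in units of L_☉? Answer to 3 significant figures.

L/L_☉ ≈ 1.39×10^-3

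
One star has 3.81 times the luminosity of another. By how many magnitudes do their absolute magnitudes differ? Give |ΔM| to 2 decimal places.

Pogson: ΔM = −2.5 log₁₀(ratio) = −2.5 log₁₀(3.81) = −2.5 × 0.5809 = -1.452

|ΔM| ≈ 1.45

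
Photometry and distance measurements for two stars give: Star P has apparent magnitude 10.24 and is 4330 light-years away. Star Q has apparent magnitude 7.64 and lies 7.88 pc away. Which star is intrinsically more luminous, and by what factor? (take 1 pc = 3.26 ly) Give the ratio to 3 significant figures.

Star P: d = 4330 ly / 3.26 = 1328 pc
Star P: M = m − 5 log₁₀ d + 5 = 10.24 − 5·3.1233 + 5 = -0.376
Star Q: M = m − 5 log₁₀ d + 5 = 7.64 − 5·0.8965 + 5 = 8.157
ΔM = M_P − M_Q = -0.376 − (8.157) = -8.534; smaller M is more luminous → Star P.
L ratio = 10^(0.4 |ΔM|) = 10^3.413 = 2591

Star P is more luminous, by a factor of 2590.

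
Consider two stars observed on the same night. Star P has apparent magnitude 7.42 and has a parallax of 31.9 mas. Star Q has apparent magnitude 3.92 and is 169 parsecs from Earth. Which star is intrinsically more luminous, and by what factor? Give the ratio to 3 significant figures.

Star Q is more luminous, by a factor of 730.

Star P: p = 31.9 mas = 0.0319″ → d = 1/p = 31.35 pc
Star P: M = m − 5 log₁₀ d + 5 = 7.42 − 5·1.4962 + 5 = 4.939
Star Q: M = m − 5 log₁₀ d + 5 = 3.92 − 5·2.2279 + 5 = -2.219
ΔM = M_P − M_Q = 4.939 − (-2.219) = 7.158; smaller M is more luminous → Star Q.
L ratio = 10^(0.4 |ΔM|) = 10^2.863 = 730.1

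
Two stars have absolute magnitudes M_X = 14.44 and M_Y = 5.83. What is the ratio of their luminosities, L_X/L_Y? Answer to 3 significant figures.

ΔM = M_X − M_Y = 8.61
L_X/L_Y = 10^(−0.4 ΔM) = 10^-3.444 = 3.597×10^-4

L_X/L_Y ≈ 3.60×10^-4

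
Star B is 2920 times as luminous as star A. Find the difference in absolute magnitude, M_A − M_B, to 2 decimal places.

M_A − M_B ≈ 8.66

Pogson: ΔM = −2.5 log₁₀(ratio) = −2.5 log₁₀(2920) = −2.5 × 3.4654 = -8.663
Star B is brighter so has the smaller magnitude: M_A − M_B is positive.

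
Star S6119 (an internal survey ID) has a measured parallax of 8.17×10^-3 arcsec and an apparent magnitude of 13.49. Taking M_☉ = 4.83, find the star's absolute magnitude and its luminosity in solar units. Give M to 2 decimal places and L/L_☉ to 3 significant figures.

d = 1/p = 1/8.17×10^-3″ = 122.4 pc
M = m − 5 log₁₀ d + 5 = 13.49 − 5·2.0878 + 5 = 8.051
M − M_☉ = 8.051 − 4.83 = 3.221
L/L_☉ = 10^(−0.4 × 3.221) = 0.05147

M ≈ 8.05; L/L_☉ ≈ 0.0515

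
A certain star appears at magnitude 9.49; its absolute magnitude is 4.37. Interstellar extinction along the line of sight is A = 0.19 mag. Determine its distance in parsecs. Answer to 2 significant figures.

m − M = 5 log₁₀(d/10 pc) + A  ⇒  9.49 − (4.37) − 0.19 = 5 log₁₀(d/10)
4.930 = 5 log₁₀(d/10)
log₁₀ d = (m − M − A)/5 + 1 = 1.9860
d = 10^1.9860 = 96.83 pc

d ≈ 97 pc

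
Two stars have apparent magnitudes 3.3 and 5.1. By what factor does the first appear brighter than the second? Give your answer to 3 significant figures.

Magnitude difference = -1.8
Flux ratio = 10^(−0.4 Δm) = 10^(−0.4 × -1.8) = 10^0.720 = 5.248

5.25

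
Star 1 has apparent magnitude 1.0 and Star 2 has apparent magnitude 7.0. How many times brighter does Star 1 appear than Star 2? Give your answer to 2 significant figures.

Magnitude difference = -6.0
Flux ratio = 10^(−0.4 Δm) = 10^(−0.4 × -6.0) = 10^2.400 = 251.2

250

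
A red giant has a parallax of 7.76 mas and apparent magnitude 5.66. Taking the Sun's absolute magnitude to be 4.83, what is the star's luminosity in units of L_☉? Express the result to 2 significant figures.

L/L_☉ ≈ 77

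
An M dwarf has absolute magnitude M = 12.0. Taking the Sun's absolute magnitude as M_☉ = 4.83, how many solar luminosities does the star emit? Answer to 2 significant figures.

M − M_☉ = 12.0 − 4.83 = 7.170
L/L_☉ = 10^(−0.4 (M − M_☉)) = 10^-2.868 = 1.355×10^-3

L/L_☉ ≈ 1.4×10^-3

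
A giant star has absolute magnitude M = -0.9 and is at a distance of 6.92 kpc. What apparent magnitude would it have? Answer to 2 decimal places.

d = 6.92 kpc = 6920 pc
m = M + 5 log₁₀ d − 5 = -0.9 + 5·3.8401 − 5 = 13.301

m ≈ 13.30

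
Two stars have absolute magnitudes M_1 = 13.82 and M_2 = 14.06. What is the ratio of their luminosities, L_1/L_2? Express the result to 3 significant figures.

L_1/L_2 ≈ 1.25

ΔM = M_1 − M_2 = -0.24
L_1/L_2 = 10^(−0.4 ΔM) = 10^0.096 = 1.247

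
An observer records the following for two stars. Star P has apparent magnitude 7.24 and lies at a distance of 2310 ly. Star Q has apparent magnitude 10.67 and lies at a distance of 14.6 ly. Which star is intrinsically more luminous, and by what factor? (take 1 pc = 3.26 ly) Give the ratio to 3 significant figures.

Star P is more luminous, by a factor of 590000.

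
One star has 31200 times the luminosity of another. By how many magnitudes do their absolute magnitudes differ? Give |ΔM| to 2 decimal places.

Pogson: ΔM = −2.5 log₁₀(ratio) = −2.5 log₁₀(31200) = −2.5 × 4.4942 = -11.235

|ΔM| ≈ 11.24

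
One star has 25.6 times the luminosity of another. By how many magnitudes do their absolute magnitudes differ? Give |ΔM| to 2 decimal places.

|ΔM| ≈ 3.52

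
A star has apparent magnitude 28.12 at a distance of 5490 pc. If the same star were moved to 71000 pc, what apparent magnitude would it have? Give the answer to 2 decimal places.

Flux ∝ 1/d², so Δm = 5 log₁₀(d₂/d₁) = 5 log₁₀(71000/5490) = 5.558
m₂ = m₁ + Δm = 28.12 + (5.558) = 33.678

m ≈ 33.68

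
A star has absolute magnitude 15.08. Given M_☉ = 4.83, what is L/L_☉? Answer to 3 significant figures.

L/L_☉ ≈ 7.94×10^-5

M − M_☉ = 15.08 − 4.83 = 10.250
L/L_☉ = 10^(−0.4 (M − M_☉)) = 10^-4.100 = 7.943×10^-5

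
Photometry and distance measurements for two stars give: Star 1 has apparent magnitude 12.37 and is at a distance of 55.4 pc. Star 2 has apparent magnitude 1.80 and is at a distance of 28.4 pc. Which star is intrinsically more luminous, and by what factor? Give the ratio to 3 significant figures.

Star 2 is more luminous, by a factor of 4440.

Star 1: M = m − 5 log₁₀ d + 5 = 12.37 − 5·1.7435 + 5 = 8.652
Star 2: M = m − 5 log₁₀ d + 5 = 1.80 − 5·1.4533 + 5 = -0.467
ΔM = M_1 − M_2 = 8.652 − (-0.467) = 9.119; smaller M is more luminous → Star 2.
L ratio = 10^(0.4 |ΔM|) = 10^3.648 = 4442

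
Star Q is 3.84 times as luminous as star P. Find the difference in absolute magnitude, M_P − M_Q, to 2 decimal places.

Pogson: ΔM = −2.5 log₁₀(ratio) = −2.5 log₁₀(3.84) = −2.5 × 0.5843 = -1.461
Star Q is brighter so has the smaller magnitude: M_P − M_Q is positive.

M_P − M_Q ≈ 1.46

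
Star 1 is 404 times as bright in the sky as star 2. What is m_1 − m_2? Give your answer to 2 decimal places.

Pogson: Δm = −2.5 log₁₀(ratio) = −2.5 log₁₀(404) = −2.5 × 2.6064 = -6.516
Star 1 is brighter, so it has the smaller magnitude: the difference is negative.

m_1 − m_2 ≈ -6.52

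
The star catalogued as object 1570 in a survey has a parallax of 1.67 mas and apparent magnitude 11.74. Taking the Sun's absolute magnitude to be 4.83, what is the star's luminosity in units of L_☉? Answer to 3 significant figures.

L/L_☉ ≈ 6.17

d = 1/p = 1000/1.67 mas = 598.8 pc
M = m − 5 log₁₀ d + 5 = 11.74 − 5·2.7773 + 5 = 2.854
M − M_☉ = 2.854 − 4.83 = -1.976
L/L_☉ = 10^(−0.4 × -1.976) = 6.174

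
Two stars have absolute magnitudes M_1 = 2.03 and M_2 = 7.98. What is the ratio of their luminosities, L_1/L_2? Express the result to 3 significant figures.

L_1/L_2 ≈ 240

ΔM = M_1 − M_2 = -5.95
L_1/L_2 = 10^(−0.4 ΔM) = 10^2.380 = 239.9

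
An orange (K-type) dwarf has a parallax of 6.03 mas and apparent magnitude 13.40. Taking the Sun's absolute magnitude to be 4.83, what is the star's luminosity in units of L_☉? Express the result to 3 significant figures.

L/L_☉ ≈ 0.103

d = 1/p = 1000/6.03 mas = 165.8 pc
M = m − 5 log₁₀ d + 5 = 13.40 − 5·2.2197 + 5 = 7.302
M − M_☉ = 7.302 − 4.83 = 2.472
L/L_☉ = 10^(−0.4 × 2.472) = 0.1027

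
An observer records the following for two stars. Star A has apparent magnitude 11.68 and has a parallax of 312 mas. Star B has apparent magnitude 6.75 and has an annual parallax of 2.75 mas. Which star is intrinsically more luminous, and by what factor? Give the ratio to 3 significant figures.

Star A: p = 312 mas = 0.312″ → d = 1/p = 3.205 pc
Star A: M = m − 5 log₁₀ d + 5 = 11.68 − 5·0.5058 + 5 = 14.151
Star B: p = 2.75 mas = 2.75×10^-3″ → d = 1/p = 363.6 pc
Star B: M = m − 5 log₁₀ d + 5 = 6.75 − 5·2.5607 + 5 = -1.053
ΔM = M_A − M_B = 14.151 − (-1.053) = 15.204; smaller M is more luminous → Star B.
L ratio = 10^(0.4 |ΔM|) = 10^6.082 = 1.207×10^6

Star B is more luminous, by a factor of 1.21×10^6.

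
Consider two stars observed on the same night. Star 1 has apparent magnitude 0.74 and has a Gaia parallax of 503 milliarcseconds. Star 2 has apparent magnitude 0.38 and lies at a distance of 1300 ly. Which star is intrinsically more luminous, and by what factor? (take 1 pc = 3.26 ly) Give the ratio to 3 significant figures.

Star 2 is more luminous, by a factor of 56100.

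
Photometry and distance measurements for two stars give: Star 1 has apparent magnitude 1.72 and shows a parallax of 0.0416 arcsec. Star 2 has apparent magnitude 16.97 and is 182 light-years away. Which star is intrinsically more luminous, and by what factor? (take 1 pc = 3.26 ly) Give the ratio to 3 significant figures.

Star 1: d = 1/p = 1/0.0416″ = 24.04 pc
Star 1: M = m − 5 log₁₀ d + 5 = 1.72 − 5·1.3809 + 5 = -0.185
Star 2: d = 182 ly / 3.26 = 55.83 pc
Star 2: M = m − 5 log₁₀ d + 5 = 16.97 − 5·1.7469 + 5 = 13.236
ΔM = M_1 − M_2 = -0.185 − (13.236) = -13.420; smaller M is more luminous → Star 1.
L ratio = 10^(0.4 |ΔM|) = 10^5.368 = 233400

Star 1 is more luminous, by a factor of 233000.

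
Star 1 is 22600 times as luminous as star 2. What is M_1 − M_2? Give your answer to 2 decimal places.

M_1 − M_2 ≈ -10.89

Pogson: ΔM = −2.5 log₁₀(ratio) = −2.5 log₁₀(22600) = −2.5 × 4.3541 = -10.885
Star 1 is brighter, so it has the smaller magnitude: the difference is negative.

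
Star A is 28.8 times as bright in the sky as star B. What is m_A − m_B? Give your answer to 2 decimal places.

Pogson: Δm = −2.5 log₁₀(ratio) = −2.5 log₁₀(28.8) = −2.5 × 1.4594 = -3.648
Star A is brighter, so it has the smaller magnitude: the difference is negative.

m_A − m_B ≈ -3.65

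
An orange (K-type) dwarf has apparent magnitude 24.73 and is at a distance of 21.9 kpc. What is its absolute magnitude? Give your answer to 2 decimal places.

d = 21.9 kpc = 21900 pc
5 log₁₀(d/10 pc) = 5 log₁₀(21900) − 5 = 16.702
M = m − 5 log₁₀(d/10) = 24.73 − 16.702 = 8.028

M ≈ 8.03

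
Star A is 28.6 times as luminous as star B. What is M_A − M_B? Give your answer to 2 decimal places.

M_A − M_B ≈ -3.64

Pogson: ΔM = −2.5 log₁₀(ratio) = −2.5 log₁₀(28.6) = −2.5 × 1.4564 = -3.641
Star A is brighter, so it has the smaller magnitude: the difference is negative.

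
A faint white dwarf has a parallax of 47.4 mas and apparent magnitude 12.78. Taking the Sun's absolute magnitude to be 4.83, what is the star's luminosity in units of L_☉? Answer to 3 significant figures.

L/L_☉ ≈ 2.94×10^-3

d = 1/p = 1000/47.4 mas = 21.10 pc
M = m − 5 log₁₀ d + 5 = 12.78 − 5·1.3242 + 5 = 11.159
M − M_☉ = 11.159 − 4.83 = 6.329
L/L_☉ = 10^(−0.4 × 6.329) = 2.941×10^-3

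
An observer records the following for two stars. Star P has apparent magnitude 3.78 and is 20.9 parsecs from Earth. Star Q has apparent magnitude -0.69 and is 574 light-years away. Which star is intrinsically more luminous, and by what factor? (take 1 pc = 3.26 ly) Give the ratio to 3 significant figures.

Star Q is more luminous, by a factor of 4360.

Star P: M = m − 5 log₁₀ d + 5 = 3.78 − 5·1.3201 + 5 = 2.179
Star Q: d = 574 ly / 3.26 = 176.1 pc
Star Q: M = m − 5 log₁₀ d + 5 = -0.69 − 5·2.2457 + 5 = -6.918
ΔM = M_P − M_Q = 2.179 − (-6.918) = 9.098; smaller M is more luminous → Star Q.
L ratio = 10^(0.4 |ΔM|) = 10^3.639 = 4356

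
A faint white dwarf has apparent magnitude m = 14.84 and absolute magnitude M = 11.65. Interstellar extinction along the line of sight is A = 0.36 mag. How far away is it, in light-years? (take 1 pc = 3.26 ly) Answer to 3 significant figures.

m − M = 5 log₁₀(d/10 pc) + A  ⇒  14.84 − (11.65) − 0.36 = 5 log₁₀(d/10)
2.830 = 5 log₁₀(d/10)
log₁₀ d = (m − M − A)/5 + 1 = 1.5660
d = 10^1.5660 = 36.81 pc
= 120.0 ly

d ≈ 120 ly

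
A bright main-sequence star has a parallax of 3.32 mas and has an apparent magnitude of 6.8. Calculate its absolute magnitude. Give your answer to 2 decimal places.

p = 3.32 mas = 3.32×10^-3″ → d = 1/p = 301.2 pc
5 log₁₀(d/10 pc) = 5 log₁₀(301.2) − 5 = 7.394
M = m − 5 log₁₀(d/10) = 6.8 − 7.394 = -0.594

M ≈ -0.59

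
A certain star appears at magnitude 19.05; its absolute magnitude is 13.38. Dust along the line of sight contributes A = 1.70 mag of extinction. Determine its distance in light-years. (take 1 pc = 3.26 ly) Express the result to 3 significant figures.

m − M = 5 log₁₀(d/10 pc) + A  ⇒  19.05 − (13.38) − 1.70 = 5 log₁₀(d/10)
3.970 = 5 log₁₀(d/10)
log₁₀ d = (m − M − A)/5 + 1 = 1.7940
d = 10^1.7940 = 62.23 pc
= 202.9 ly

d ≈ 203 ly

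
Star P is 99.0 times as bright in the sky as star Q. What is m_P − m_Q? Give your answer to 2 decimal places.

m_P − m_Q ≈ -4.99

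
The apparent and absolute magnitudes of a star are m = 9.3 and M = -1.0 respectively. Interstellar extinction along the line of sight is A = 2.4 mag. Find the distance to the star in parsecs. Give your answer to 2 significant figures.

m − M = 5 log₁₀(d/10 pc) + A  ⇒  9.3 − (-1.0) − 2.4 = 5 log₁₀(d/10)
7.900 = 5 log₁₀(d/10)
log₁₀ d = (m − M − A)/5 + 1 = 2.5800
d = 10^2.5800 = 380.2 pc

d ≈ 380 pc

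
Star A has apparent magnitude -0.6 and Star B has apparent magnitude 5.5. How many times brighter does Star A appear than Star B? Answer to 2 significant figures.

Δm = -0.6 − (5.5) = -6.1
Flux ratio = 10^(−0.4 Δm) = 10^(−0.4 × -6.1) = 10^2.440 = 275.4

280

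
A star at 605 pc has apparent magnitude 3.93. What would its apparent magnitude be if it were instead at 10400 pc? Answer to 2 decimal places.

Flux ∝ 1/d², so Δm = 5 log₁₀(d₂/d₁) = 5 log₁₀(10400/605) = 6.176
m₂ = m₁ + Δm = 3.93 + (6.176) = 10.106

m ≈ 10.11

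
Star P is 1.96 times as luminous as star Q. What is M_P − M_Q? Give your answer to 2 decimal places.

Pogson: ΔM = −2.5 log₁₀(ratio) = −2.5 log₁₀(1.96) = −2.5 × 0.2923 = -0.731
Star P is brighter, so it has the smaller magnitude: the difference is negative.

M_P − M_Q ≈ -0.73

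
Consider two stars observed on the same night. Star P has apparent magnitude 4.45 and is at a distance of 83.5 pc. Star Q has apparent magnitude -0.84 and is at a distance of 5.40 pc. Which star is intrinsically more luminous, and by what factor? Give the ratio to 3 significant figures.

Star P: M = m − 5 log₁₀ d + 5 = 4.45 − 5·1.9217 + 5 = -0.158
Star Q: M = m − 5 log₁₀ d + 5 = -0.84 − 5·0.7324 + 5 = 0.498
ΔM = M_P − M_Q = -0.158 − (0.498) = -0.656; smaller M is more luminous → Star P.
L ratio = 10^(0.4 |ΔM|) = 10^0.263 = 1.831

Star P is more luminous, by a factor of 1.83.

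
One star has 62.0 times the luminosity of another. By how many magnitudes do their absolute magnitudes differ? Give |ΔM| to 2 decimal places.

Pogson: ΔM = −2.5 log₁₀(ratio) = −2.5 log₁₀(62.0) = −2.5 × 1.7924 = -4.481

|ΔM| ≈ 4.48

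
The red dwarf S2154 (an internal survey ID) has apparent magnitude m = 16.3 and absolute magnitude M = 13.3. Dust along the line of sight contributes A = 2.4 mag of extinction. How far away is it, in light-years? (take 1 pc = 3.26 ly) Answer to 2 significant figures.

m − M = 5 log₁₀(d/10 pc) + A  ⇒  16.3 − (13.3) − 2.4 = 5 log₁₀(d/10)
0.600 = 5 log₁₀(d/10)
log₁₀ d = (m − M − A)/5 + 1 = 1.1200
d = 10^1.1200 = 13.18 pc
= 42.98 ly

d ≈ 43 ly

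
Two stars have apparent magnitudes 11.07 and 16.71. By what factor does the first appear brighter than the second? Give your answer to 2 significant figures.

Magnitude difference = -5.64
Flux ratio = 10^(−0.4 Δm) = 10^(−0.4 × -5.64) = 10^2.256 = 180.3

180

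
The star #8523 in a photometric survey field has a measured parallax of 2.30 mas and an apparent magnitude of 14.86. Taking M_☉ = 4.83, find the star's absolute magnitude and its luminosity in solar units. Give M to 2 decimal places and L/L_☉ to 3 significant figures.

M ≈ 6.67; L/L_☉ ≈ 0.184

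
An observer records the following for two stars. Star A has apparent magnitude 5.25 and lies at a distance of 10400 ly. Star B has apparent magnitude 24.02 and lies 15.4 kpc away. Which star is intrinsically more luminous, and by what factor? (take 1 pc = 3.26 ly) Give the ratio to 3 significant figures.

Star A is more luminous, by a factor of 1.38×10^6.

Star A: d = 10400 ly / 3.26 = 3190 pc
Star A: M = m − 5 log₁₀ d + 5 = 5.25 − 5·3.5038 + 5 = -7.269
Star B: d = 15.4 kpc = 15400 pc
Star B: M = m − 5 log₁₀ d + 5 = 24.02 − 5·4.1875 + 5 = 8.082
ΔM = M_A − M_B = -7.269 − (8.082) = -15.351; smaller M is more luminous → Star A.
L ratio = 10^(0.4 |ΔM|) = 10^6.141 = 1.382×10^6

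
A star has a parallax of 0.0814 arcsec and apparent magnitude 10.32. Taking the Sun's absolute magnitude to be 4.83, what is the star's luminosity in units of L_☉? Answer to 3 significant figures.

L/L_☉ ≈ 9.61×10^-3

d = 1/p = 1/0.0814″ = 12.29 pc
M = m − 5 log₁₀ d + 5 = 10.32 − 5·1.0894 + 5 = 9.873
M − M_☉ = 9.873 − 4.83 = 5.043
L/L_☉ = 10^(−0.4 × 5.043) = 9.611×10^-3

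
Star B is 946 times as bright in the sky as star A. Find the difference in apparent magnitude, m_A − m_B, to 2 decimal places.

Pogson: Δm = −2.5 log₁₀(ratio) = −2.5 log₁₀(946) = −2.5 × 2.9759 = -7.440
Star B is brighter so has the smaller magnitude: m_A − m_B is positive.

m_A − m_B ≈ 7.44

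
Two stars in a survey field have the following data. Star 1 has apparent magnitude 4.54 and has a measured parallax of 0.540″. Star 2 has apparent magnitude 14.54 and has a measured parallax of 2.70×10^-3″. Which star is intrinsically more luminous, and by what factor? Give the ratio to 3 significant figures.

Star 2 is more luminous, by a factor of 4.00.

Star 1: d = 1/p = 1/0.540″ = 1.852 pc
Star 1: M = m − 5 log₁₀ d + 5 = 4.54 − 5·0.2676 + 5 = 8.202
Star 2: d = 1/p = 1/2.70×10^-3″ = 370.4 pc
Star 2: M = m − 5 log₁₀ d + 5 = 14.54 − 5·2.5686 + 5 = 6.697
ΔM = M_1 − M_2 = 8.202 − (6.697) = 1.505; smaller M is more luminous → Star 2.
L ratio = 10^(0.4 |ΔM|) = 10^0.602 = 4.000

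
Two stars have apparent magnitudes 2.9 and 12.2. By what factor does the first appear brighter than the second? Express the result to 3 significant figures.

5250

Magnitude difference = -9.3
Flux ratio = 10^(−0.4 Δm) = 10^(−0.4 × -9.3) = 10^3.720 = 5248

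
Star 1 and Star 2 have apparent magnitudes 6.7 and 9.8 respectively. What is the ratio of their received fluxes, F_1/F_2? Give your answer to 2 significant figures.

F_1/F_2 ≈ 17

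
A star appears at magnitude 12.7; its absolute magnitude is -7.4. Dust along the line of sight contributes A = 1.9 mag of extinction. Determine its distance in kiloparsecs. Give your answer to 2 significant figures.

d ≈ 44 kpc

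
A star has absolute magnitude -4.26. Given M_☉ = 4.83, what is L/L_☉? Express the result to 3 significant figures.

M − M_☉ = -4.26 − 4.83 = -9.090
L/L_☉ = 10^(−0.4 (M − M_☉)) = 10^3.636 = 4325

L/L_☉ ≈ 4330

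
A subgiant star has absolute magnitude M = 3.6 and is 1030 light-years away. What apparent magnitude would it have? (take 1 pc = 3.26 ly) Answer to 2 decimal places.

m ≈ 11.10

d = 1030 ly / 3.26 = 316.0 pc
m = M + 5 log₁₀ d − 5 = 3.6 + 5·2.4996 − 5 = 11.098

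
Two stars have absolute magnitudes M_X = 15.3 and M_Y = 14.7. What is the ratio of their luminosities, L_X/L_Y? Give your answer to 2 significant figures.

L_X/L_Y ≈ 0.58

ΔM = M_X − M_Y = 0.6
L_X/L_Y = 10^(−0.4 ΔM) = 10^-0.240 = 0.5754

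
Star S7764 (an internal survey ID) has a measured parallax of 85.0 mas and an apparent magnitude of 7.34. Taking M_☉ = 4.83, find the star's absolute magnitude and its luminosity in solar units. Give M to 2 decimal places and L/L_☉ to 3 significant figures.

d = 1/p = 1000/85.0 mas = 11.76 pc
M = m − 5 log₁₀ d + 5 = 7.34 − 5·1.0706 + 5 = 6.987
M − M_☉ = 6.987 − 4.83 = 2.157
L/L_☉ = 10^(−0.4 × 2.157) = 0.1371

M ≈ 6.99; L/L_☉ ≈ 0.137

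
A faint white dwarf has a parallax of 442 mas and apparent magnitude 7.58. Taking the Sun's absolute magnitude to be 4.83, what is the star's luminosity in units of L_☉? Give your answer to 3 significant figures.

d = 1/p = 1000/442 mas = 2.262 pc
M = m − 5 log₁₀ d + 5 = 7.58 − 5·0.3546 + 5 = 10.807
M − M_☉ = 10.807 − 4.83 = 5.977
L/L_☉ = 10^(−0.4 × 5.977) = 4.066×10^-3

L/L_☉ ≈ 4.07×10^-3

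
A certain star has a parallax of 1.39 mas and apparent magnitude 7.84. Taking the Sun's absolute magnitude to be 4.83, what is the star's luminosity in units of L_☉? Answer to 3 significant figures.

L/L_☉ ≈ 324

d = 1/p = 1000/1.39 mas = 719.4 pc
M = m − 5 log₁₀ d + 5 = 7.84 − 5·2.8570 + 5 = -1.445
M − M_☉ = -1.445 − 4.83 = -6.275
L/L_☉ = 10^(−0.4 × -6.275) = 323.6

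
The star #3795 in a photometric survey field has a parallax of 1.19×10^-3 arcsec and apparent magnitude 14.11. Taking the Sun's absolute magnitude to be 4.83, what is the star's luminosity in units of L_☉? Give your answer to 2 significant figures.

L/L_☉ ≈ 1.4

d = 1/p = 1/1.19×10^-3″ = 840.3 pc
M = m − 5 log₁₀ d + 5 = 14.11 − 5·2.9245 + 5 = 4.488
M − M_☉ = 4.488 − 4.83 = -0.342
L/L_☉ = 10^(−0.4 × -0.342) = 1.371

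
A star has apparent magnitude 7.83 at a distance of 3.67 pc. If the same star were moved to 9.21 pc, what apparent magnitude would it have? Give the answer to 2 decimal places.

m ≈ 9.83

Flux ∝ 1/d², so Δm = 5 log₁₀(d₂/d₁) = 5 log₁₀(9.21/3.67) = 1.998
m₂ = m₁ + Δm = 7.83 + (1.998) = 9.828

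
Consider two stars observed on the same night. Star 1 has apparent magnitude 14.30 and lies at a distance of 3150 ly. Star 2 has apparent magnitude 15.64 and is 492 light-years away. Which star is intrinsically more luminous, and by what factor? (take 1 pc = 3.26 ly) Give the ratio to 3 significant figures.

Star 1 is more luminous, by a factor of 141.

Star 1: d = 3150 ly / 3.26 = 966.3 pc
Star 1: M = m − 5 log₁₀ d + 5 = 14.30 − 5·2.9851 + 5 = 4.375
Star 2: d = 492 ly / 3.26 = 150.9 pc
Star 2: M = m − 5 log₁₀ d + 5 = 15.64 − 5·2.1787 + 5 = 9.746
ΔM = M_1 − M_2 = 4.375 − (9.746) = -5.372; smaller M is more luminous → Star 1.
L ratio = 10^(0.4 |ΔM|) = 10^2.149 = 140.8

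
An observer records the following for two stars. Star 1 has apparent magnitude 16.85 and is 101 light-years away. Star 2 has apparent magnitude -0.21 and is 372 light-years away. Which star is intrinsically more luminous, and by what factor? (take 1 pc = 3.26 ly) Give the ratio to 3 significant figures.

Star 1: d = 101 ly / 3.26 = 30.98 pc
Star 1: M = m − 5 log₁₀ d + 5 = 16.85 − 5·1.4911 + 5 = 14.394
Star 2: d = 372 ly / 3.26 = 114.1 pc
Star 2: M = m − 5 log₁₀ d + 5 = -0.21 − 5·2.0573 + 5 = -5.497
ΔM = M_1 − M_2 = 14.394 − (-5.497) = 19.891; smaller M is more luminous → Star 2.
L ratio = 10^(0.4 |ΔM|) = 10^7.956 = 9.046×10^7

Star 2 is more luminous, by a factor of 9.05×10^7.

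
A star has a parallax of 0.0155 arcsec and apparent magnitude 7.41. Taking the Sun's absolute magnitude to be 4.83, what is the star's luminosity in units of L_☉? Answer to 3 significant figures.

L/L_☉ ≈ 3.87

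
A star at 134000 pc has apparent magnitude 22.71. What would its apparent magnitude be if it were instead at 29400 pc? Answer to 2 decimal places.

m ≈ 19.42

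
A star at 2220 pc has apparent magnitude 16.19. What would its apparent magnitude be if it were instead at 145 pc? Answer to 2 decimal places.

m ≈ 10.27

Flux ∝ 1/d², so Δm = 5 log₁₀(d₂/d₁) = 5 log₁₀(145/2220) = -5.925
m₂ = m₁ + Δm = 16.19 + (-5.925) = 10.265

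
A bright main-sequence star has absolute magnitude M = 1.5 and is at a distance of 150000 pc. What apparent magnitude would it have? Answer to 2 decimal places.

m ≈ 22.38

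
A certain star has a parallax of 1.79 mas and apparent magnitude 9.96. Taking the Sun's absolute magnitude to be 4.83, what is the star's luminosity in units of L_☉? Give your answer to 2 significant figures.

L/L_☉ ≈ 28

d = 1/p = 1000/1.79 mas = 558.7 pc
M = m − 5 log₁₀ d + 5 = 9.96 − 5·2.7471 + 5 = 1.224
M − M_☉ = 1.224 − 4.83 = -3.606
L/L_☉ = 10^(−0.4 × -3.606) = 27.69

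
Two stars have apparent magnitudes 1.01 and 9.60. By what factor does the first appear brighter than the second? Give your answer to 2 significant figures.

Δm = 1.01 − (9.60) = -8.59
Flux ratio = 10^(−0.4 Δm) = 10^(−0.4 × -8.59) = 10^3.436 = 2729

2700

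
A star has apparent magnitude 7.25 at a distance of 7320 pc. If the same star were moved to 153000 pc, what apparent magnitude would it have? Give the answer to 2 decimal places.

m ≈ 13.85

Flux ∝ 1/d², so Δm = 5 log₁₀(d₂/d₁) = 5 log₁₀(153000/7320) = 6.601
m₂ = m₁ + Δm = 7.25 + (6.601) = 13.851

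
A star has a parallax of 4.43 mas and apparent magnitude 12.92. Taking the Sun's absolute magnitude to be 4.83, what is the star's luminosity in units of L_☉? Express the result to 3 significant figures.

L/L_☉ ≈ 0.296

d = 1/p = 1000/4.43 mas = 225.7 pc
M = m − 5 log₁₀ d + 5 = 12.92 − 5·2.3536 + 5 = 6.152
M − M_☉ = 6.152 − 4.83 = 1.322
L/L_☉ = 10^(−0.4 × 1.322) = 0.2959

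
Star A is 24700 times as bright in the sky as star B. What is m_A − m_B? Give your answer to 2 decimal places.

m_A − m_B ≈ -10.98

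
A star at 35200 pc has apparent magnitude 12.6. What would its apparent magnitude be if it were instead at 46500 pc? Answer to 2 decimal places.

Flux ∝ 1/d², so Δm = 5 log₁₀(d₂/d₁) = 5 log₁₀(46500/35200) = 0.605
m₂ = m₁ + Δm = 12.6 + (0.605) = 13.205

m ≈ 13.20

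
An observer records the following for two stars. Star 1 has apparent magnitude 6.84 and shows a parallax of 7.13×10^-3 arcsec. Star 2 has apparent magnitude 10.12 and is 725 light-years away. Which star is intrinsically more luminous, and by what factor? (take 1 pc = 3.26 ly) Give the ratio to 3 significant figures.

Star 1 is more luminous, by a factor of 8.16.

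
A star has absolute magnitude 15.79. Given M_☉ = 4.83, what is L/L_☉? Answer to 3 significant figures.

M − M_☉ = 15.79 − 4.83 = 10.960
L/L_☉ = 10^(−0.4 (M − M_☉)) = 10^-4.384 = 4.130×10^-5

L/L_☉ ≈ 4.13×10^-5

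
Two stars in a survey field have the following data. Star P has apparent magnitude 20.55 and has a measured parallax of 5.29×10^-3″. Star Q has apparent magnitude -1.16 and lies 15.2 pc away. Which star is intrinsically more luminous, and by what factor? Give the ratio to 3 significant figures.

Star Q is more luminous, by a factor of 3.12×10^6.

Star P: d = 1/p = 1/5.29×10^-3″ = 189.0 pc
Star P: M = m − 5 log₁₀ d + 5 = 20.55 − 5·2.2765 + 5 = 14.167
Star Q: M = m − 5 log₁₀ d + 5 = -1.16 − 5·1.1818 + 5 = -2.069
ΔM = M_P − M_Q = 14.167 − (-2.069) = 16.236; smaller M is more luminous → Star Q.
L ratio = 10^(0.4 |ΔM|) = 10^6.495 = 3.123×10^6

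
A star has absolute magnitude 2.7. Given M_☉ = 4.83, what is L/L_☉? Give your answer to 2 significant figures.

L/L_☉ ≈ 7.1

M − M_☉ = 2.7 − 4.83 = -2.130
L/L_☉ = 10^(−0.4 (M − M_☉)) = 10^0.852 = 7.112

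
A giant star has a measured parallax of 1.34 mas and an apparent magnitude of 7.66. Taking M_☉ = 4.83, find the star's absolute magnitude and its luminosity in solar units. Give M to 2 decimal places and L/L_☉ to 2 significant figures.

d = 1/p = 1000/1.34 mas = 746.3 pc
M = m − 5 log₁₀ d + 5 = 7.66 − 5·2.8729 + 5 = -1.704
M − M_☉ = -1.704 − 4.83 = -6.534
L/L_☉ = 10^(−0.4 × -6.534) = 411.0

M ≈ -1.70; L/L_☉ ≈ 410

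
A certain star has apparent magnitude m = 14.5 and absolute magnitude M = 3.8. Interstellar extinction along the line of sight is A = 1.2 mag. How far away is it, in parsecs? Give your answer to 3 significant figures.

d ≈ 794 pc

m − M = 5 log₁₀(d/10 pc) + A  ⇒  14.5 − (3.8) − 1.2 = 5 log₁₀(d/10)
9.500 = 5 log₁₀(d/10)
log₁₀ d = (m − M − A)/5 + 1 = 2.9000
d = 10^2.9000 = 794.3 pc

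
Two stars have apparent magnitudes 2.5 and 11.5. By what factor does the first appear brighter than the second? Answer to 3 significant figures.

3980

Δm = 2.5 − (11.5) = -9.0
Flux ratio = 10^(−0.4 Δm) = 10^(−0.4 × -9.0) = 10^3.600 = 3981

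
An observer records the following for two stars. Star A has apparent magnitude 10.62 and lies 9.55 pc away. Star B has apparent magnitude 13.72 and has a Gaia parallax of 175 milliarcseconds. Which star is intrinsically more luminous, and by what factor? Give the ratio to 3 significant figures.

Star A: M = m − 5 log₁₀ d + 5 = 10.62 − 5·0.9800 + 5 = 10.720
Star B: p = 175 mas = 0.175″ → d = 1/p = 5.714 pc
Star B: M = m − 5 log₁₀ d + 5 = 13.72 − 5·0.7570 + 5 = 14.935
ΔM = M_A − M_B = 10.720 − (14.935) = -4.215; smaller M is more luminous → Star A.
L ratio = 10^(0.4 |ΔM|) = 10^1.686 = 48.54

Star A is more luminous, by a factor of 48.5.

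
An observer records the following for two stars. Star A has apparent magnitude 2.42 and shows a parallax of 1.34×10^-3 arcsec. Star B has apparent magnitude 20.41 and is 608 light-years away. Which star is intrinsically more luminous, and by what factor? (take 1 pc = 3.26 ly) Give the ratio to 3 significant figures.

Star A is more luminous, by a factor of 2.51×10^8.

Star A: d = 1/p = 1/1.34×10^-3″ = 746.3 pc
Star A: M = m − 5 log₁₀ d + 5 = 2.42 − 5·2.8729 + 5 = -6.944
Star B: d = 608 ly / 3.26 = 186.5 pc
Star B: M = m − 5 log₁₀ d + 5 = 20.41 − 5·2.2707 + 5 = 14.057
ΔM = M_A − M_B = -6.944 − (14.057) = -21.001; smaller M is more luminous → Star A.
L ratio = 10^(0.4 |ΔM|) = 10^8.400 = 2.514×10^8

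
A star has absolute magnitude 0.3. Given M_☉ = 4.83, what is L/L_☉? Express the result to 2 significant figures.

M − M_☉ = 0.3 − 4.83 = -4.530
L/L_☉ = 10^(−0.4 (M − M_☉)) = 10^1.812 = 64.86

L/L_☉ ≈ 65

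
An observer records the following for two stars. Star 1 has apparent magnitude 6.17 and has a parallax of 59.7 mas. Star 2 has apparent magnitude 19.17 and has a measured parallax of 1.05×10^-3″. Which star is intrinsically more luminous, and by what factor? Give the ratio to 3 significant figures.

Star 1 is more luminous, by a factor of 49.0.

Star 1: p = 59.7 mas = 0.0597″ → d = 1/p = 16.75 pc
Star 1: M = m − 5 log₁₀ d + 5 = 6.17 − 5·1.2240 + 5 = 5.050
Star 2: d = 1/p = 1/1.05×10^-3″ = 952.4 pc
Star 2: M = m − 5 log₁₀ d + 5 = 19.17 − 5·2.9788 + 5 = 9.276
ΔM = M_1 − M_2 = 5.050 − (9.276) = -4.226; smaller M is more luminous → Star 1.
L ratio = 10^(0.4 |ΔM|) = 10^1.690 = 49.03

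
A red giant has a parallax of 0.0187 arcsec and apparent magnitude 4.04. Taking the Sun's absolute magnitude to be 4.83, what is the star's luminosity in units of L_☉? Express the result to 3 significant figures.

L/L_☉ ≈ 59.2

d = 1/p = 1/0.0187″ = 53.48 pc
M = m − 5 log₁₀ d + 5 = 4.04 − 5·1.7282 + 5 = 0.399
M − M_☉ = 0.399 − 4.83 = -4.431
L/L_☉ = 10^(−0.4 × -4.431) = 59.20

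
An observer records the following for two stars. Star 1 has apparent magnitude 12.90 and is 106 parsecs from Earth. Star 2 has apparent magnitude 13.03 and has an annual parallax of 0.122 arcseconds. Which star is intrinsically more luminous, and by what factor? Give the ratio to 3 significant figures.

Star 1: M = m − 5 log₁₀ d + 5 = 12.90 − 5·2.0253 + 5 = 7.773
Star 2: d = 1/p = 1/0.122″ = 8.197 pc
Star 2: M = m − 5 log₁₀ d + 5 = 13.03 − 5·0.9136 + 5 = 13.462
ΔM = M_1 − M_2 = 7.773 − (13.462) = -5.688; smaller M is more luminous → Star 1.
L ratio = 10^(0.4 |ΔM|) = 10^2.275 = 188.5

Star 1 is more luminous, by a factor of 189.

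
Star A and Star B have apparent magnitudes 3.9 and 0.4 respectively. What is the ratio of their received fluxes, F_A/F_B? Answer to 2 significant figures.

F_A/F_B ≈ 0.040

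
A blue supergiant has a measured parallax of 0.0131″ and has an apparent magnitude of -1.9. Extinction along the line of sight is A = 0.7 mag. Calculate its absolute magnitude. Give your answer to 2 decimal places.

M ≈ -7.01

d = 1/p = 1/0.0131″ = 76.34 pc
5 log₁₀(d/10 pc) = 5 log₁₀(76.34) − 5 = 4.414
M = m − 5 log₁₀(d/10) − A = -1.9 − 4.414 − 0.7 = -7.014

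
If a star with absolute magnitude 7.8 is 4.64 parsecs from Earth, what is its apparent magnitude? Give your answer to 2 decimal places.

m = M + 5 log₁₀ d − 5 = 7.8 + 5·0.6665 − 5 = 6.133

m ≈ 6.13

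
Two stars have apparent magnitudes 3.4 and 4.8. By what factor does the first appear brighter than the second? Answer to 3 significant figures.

3.63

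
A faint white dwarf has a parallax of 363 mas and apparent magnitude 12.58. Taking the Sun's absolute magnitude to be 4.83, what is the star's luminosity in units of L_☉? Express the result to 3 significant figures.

d = 1/p = 1000/363 mas = 2.755 pc
M = m − 5 log₁₀ d + 5 = 12.58 − 5·0.4401 + 5 = 15.380
M − M_☉ = 15.380 − 4.83 = 10.550
L/L_☉ = 10^(−0.4 × 10.550) = 6.028×10^-5

L/L_☉ ≈ 6.03×10^-5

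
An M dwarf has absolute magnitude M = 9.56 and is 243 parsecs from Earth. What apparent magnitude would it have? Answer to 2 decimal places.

m = M + 5 log₁₀ d − 5 = 9.56 + 5·2.3856 − 5 = 16.488

m ≈ 16.49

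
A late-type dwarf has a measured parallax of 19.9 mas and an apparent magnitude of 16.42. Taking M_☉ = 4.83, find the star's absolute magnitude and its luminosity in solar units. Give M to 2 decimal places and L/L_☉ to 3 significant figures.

M ≈ 12.91; L/L_☉ ≈ 5.84×10^-4

d = 1/p = 1000/19.9 mas = 50.25 pc
M = m − 5 log₁₀ d + 5 = 16.42 − 5·1.7011 + 5 = 12.914
M − M_☉ = 12.914 − 4.83 = 8.084
L/L_☉ = 10^(−0.4 × 8.084) = 5.838×10^-4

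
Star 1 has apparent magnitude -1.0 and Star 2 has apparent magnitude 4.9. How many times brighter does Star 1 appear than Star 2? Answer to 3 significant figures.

229

Magnitude difference = -5.9
Flux ratio = 10^(−0.4 Δm) = 10^(−0.4 × -5.9) = 10^2.360 = 229.1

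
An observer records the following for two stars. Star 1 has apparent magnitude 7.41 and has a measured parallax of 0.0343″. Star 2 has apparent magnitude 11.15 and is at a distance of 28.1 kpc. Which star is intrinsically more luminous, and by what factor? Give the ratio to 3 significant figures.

Star 1: d = 1/p = 1/0.0343″ = 29.15 pc
Star 1: M = m − 5 log₁₀ d + 5 = 7.41 − 5·1.4647 + 5 = 5.086
Star 2: d = 28.1 kpc = 28100 pc
Star 2: M = m − 5 log₁₀ d + 5 = 11.15 − 5·4.4487 + 5 = -6.094
ΔM = M_1 − M_2 = 5.086 − (-6.094) = 11.180; smaller M is more luminous → Star 2.
L ratio = 10^(0.4 |ΔM|) = 10^4.472 = 29650

Star 2 is more luminous, by a factor of 29600.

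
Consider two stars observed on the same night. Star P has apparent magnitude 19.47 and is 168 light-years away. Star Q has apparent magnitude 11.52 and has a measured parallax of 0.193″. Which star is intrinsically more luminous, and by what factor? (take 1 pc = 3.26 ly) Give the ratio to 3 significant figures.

Star Q is more luminous, by a factor of 15.3.

Star P: d = 168 ly / 3.26 = 51.53 pc
Star P: M = m − 5 log₁₀ d + 5 = 19.47 − 5·1.7121 + 5 = 15.910
Star Q: d = 1/p = 1/0.193″ = 5.181 pc
Star Q: M = m − 5 log₁₀ d + 5 = 11.52 − 5·0.7144 + 5 = 12.948
ΔM = M_P − M_Q = 15.910 − (12.948) = 2.962; smaller M is more luminous → Star Q.
L ratio = 10^(0.4 |ΔM|) = 10^1.185 = 15.30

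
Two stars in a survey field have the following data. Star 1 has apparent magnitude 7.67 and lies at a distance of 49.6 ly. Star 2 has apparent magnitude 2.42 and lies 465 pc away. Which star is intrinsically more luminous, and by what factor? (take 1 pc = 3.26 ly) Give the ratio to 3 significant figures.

Star 1: d = 49.6 ly / 3.26 = 15.21 pc
Star 1: M = m − 5 log₁₀ d + 5 = 7.67 − 5·1.1823 + 5 = 6.759
Star 2: M = m − 5 log₁₀ d + 5 = 2.42 − 5·2.6675 + 5 = -5.917
ΔM = M_1 − M_2 = 6.759 − (-5.917) = 12.676; smaller M is more luminous → Star 2.
L ratio = 10^(0.4 |ΔM|) = 10^5.070 = 117600

Star 2 is more luminous, by a factor of 118000.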